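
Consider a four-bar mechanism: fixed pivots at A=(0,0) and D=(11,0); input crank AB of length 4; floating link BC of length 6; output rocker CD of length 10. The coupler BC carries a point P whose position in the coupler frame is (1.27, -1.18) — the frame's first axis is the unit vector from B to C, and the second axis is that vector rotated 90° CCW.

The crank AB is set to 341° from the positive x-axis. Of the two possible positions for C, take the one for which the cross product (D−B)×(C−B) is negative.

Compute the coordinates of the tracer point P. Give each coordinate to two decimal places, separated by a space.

A=(0,0), D=(11.00,0)
B = A + 4.00·(cos341°, sin341°) = (3.7821, -1.3023)
|BD| = 7.3345
circle(B,6.00) ∩ circle(D,10.00): a=-0.6957, h=5.9595
  candidates: C₊=(2.0393,4.4390) cross=43.710; C₋=(4.1555,-7.2906) cross=-43.710
  mode - wants cross < 0 → take C=(4.1555,-7.2906) (cross=-43.710)
ex = (C−B)/|BC| = (0.0622,-0.9981); ey = (0.9981,0.0622)
P = B + 1.27·ex + -1.18·ey = (2.6834,-2.6433)

2.68 -2.64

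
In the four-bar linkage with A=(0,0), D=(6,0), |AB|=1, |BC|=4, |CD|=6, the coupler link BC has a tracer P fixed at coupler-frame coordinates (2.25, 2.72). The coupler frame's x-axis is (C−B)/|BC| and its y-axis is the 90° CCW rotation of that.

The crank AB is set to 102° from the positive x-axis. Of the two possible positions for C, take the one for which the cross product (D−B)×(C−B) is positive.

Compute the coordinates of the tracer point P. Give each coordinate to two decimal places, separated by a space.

-1.34 4.32

A=(0,0), D=(6.00,0)
B = A + 1.00·(cos102°, sin102°) = (-0.2079, 0.9781)
|BD| = 6.2845
circle(B,4.00) ∩ circle(D,6.00): a=1.5510, h=3.6870
  candidates: C₊=(1.8981,4.3788) cross=23.171; C₋=(0.7504,-2.9054) cross=-23.171
  mode + wants cross > 0 → take C=(1.8981,4.3788) (cross=23.171)
ex = (C−B)/|BC| = (0.5265,0.8502); ey = (-0.8502,0.5265)
P = B + 2.25·ex + 2.72·ey = (-1.3358,4.3231)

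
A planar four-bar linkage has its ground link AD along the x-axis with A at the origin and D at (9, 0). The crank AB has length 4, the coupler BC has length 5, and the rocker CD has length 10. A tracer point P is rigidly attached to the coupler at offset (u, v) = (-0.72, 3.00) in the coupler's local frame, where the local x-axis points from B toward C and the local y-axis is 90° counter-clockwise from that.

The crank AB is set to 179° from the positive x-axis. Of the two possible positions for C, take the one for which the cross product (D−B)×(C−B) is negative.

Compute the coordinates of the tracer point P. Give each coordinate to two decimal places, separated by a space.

-2.43 2.73

A=(0,0), D=(9.00,0)
B = A + 4.00·(cos179°, sin179°) = (-3.9994, 0.0698)
|BD| = 12.9996
circle(B,5.00) ∩ circle(D,10.00): a=3.6151, h=3.4542
  candidates: C₊=(-0.3658,3.5045) cross=44.903; C₋=(-0.4029,-3.4037) cross=-44.903
  mode - wants cross < 0 → take C=(-0.4029,-3.4037) (cross=-44.903)
ex = (C−B)/|BC| = (0.7193,-0.6947); ey = (0.6947,0.7193)
P = B + -0.72·ex + 3.00·ey = (-2.4332,2.7279)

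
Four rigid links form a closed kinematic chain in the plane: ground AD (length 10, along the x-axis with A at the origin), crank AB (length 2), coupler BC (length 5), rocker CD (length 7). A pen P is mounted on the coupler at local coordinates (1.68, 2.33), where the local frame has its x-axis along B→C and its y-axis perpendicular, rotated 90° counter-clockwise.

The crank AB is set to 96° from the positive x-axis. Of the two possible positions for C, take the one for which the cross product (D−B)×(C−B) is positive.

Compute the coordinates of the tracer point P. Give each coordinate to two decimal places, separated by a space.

0.33 4.81

A=(0,0), D=(10.00,0)
B = A + 2.00·(cos96°, sin96°) = (-0.2091, 1.9890)
|BD| = 10.4010
circle(B,5.00) ∩ circle(D,7.00): a=4.0468, h=2.9366
  candidates: C₊=(4.3246,4.0976) cross=30.544; C₋=(3.2014,-1.6672) cross=-30.544
  mode + wants cross > 0 → take C=(4.3246,4.0976) (cross=30.544)
ex = (C−B)/|BC| = (0.9067,0.4217); ey = (-0.4217,0.9067)
P = B + 1.68·ex + 2.33·ey = (0.3317,4.8102)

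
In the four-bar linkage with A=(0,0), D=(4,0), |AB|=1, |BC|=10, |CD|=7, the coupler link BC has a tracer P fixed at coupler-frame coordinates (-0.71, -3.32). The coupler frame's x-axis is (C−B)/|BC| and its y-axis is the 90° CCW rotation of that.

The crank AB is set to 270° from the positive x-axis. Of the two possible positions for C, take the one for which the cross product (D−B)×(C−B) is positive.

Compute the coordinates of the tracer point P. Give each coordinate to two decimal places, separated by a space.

2.02 -3.73

A=(0,0), D=(4.00,0)
B = A + 1.00·(cos270°, sin270°) = (-0.0000, -1.0000)
|BD| = 4.1231
circle(B,10.00) ∩ circle(D,7.00): a=8.2462, h=5.6569
  candidates: C₊=(6.6280,6.4880) cross=23.324; C₋=(9.3720,-4.4880) cross=-23.324
  mode + wants cross > 0 → take C=(6.6280,6.4880) (cross=23.324)
ex = (C−B)/|BC| = (0.6628,0.7488); ey = (-0.7488,0.6628)
P = B + -0.71·ex + -3.32·ey = (2.0154,-3.7321)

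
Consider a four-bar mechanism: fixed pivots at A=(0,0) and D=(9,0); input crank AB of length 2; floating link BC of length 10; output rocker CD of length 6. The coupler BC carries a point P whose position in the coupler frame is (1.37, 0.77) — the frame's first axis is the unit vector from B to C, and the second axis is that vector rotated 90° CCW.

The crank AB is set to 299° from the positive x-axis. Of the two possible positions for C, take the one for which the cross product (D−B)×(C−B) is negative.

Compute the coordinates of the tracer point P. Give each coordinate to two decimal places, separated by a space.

2.54 -1.62

A=(0,0), D=(9.00,0)
B = A + 2.00·(cos299°, sin299°) = (0.9696, -1.7492)
|BD| = 8.2187
circle(B,10.00) ∩ circle(D,6.00): a=8.0029, h=5.9961
  candidates: C₊=(7.5130,5.8128) cross=49.280; C₋=(10.0654,-5.9047) cross=-49.280
  mode - wants cross < 0 → take C=(10.0654,-5.9047) (cross=-49.280)
ex = (C−B)/|BC| = (0.9096,-0.4155); ey = (0.4155,0.9096)
P = B + 1.37·ex + 0.77·ey = (2.5357,-1.6182)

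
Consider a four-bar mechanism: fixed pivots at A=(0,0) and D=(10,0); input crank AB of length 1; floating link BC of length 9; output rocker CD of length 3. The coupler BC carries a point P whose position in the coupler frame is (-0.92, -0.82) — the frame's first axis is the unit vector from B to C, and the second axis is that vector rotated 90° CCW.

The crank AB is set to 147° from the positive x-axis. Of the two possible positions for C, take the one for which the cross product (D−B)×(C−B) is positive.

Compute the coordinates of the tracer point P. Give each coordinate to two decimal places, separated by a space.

A=(0,0), D=(10.00,0)
B = A + 1.00·(cos147°, sin147°) = (-0.8387, 0.5446)
|BD| = 10.8523
circle(B,9.00) ∩ circle(D,3.00): a=8.7434, h=2.1337
  candidates: C₊=(8.0008,2.2368) cross=23.155; C₋=(7.7867,-2.0251) cross=-23.155
  mode + wants cross > 0 → take C=(8.0008,2.2368) (cross=23.155)
ex = (C−B)/|BC| = (0.9822,0.1880); ey = (-0.1880,0.9822)
P = B + -0.92·ex + -0.82·ey = (-1.5881,-0.4337)

-1.59 -0.43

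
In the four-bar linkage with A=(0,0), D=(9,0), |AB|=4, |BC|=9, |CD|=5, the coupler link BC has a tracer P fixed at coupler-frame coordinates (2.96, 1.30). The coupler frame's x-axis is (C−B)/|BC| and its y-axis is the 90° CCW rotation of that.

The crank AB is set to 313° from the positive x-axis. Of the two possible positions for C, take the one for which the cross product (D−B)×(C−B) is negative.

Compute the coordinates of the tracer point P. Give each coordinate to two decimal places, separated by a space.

5.85 -2.08

A=(0,0), D=(9.00,0)
B = A + 4.00·(cos313°, sin313°) = (2.7280, -2.9254)
|BD| = 6.9207
circle(B,9.00) ∩ circle(D,5.00): a=7.5062, h=4.9656
  candidates: C₊=(7.4316,4.7476) cross=34.365; C₋=(11.6296,-4.2527) cross=-34.365
  mode - wants cross < 0 → take C=(11.6296,-4.2527) (cross=-34.365)
ex = (C−B)/|BC| = (0.9891,-0.1475); ey = (0.1475,0.9891)
P = B + 2.96·ex + 1.30·ey = (5.8473,-2.0762)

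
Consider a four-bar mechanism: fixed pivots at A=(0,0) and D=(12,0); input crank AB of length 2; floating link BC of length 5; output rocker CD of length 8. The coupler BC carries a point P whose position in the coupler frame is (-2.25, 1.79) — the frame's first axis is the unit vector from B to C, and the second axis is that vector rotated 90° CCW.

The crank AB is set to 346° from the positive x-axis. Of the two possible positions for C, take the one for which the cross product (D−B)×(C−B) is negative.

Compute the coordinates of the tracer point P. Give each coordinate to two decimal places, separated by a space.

1.81 2.39

A=(0,0), D=(12.00,0)
B = A + 2.00·(cos346°, sin346°) = (1.9406, -0.4838)
|BD| = 10.0710
circle(B,5.00) ∩ circle(D,8.00): a=3.0993, h=3.9236
  candidates: C₊=(4.8478,3.5841) cross=39.515; C₋=(5.2248,-4.2540) cross=-39.515
  mode - wants cross < 0 → take C=(5.2248,-4.2540) (cross=-39.515)
ex = (C−B)/|BC| = (0.6568,-0.7540); ey = (0.7540,0.6568)
P = B + -2.25·ex + 1.79·ey = (1.8124,2.3885)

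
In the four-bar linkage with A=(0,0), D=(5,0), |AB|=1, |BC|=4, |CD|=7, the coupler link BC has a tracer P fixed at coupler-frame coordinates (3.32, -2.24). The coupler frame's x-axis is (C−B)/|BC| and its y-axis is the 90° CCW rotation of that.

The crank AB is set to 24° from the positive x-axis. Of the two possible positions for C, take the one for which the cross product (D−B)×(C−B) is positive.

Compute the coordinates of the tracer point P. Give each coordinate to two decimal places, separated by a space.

A=(0,0), D=(5.00,0)
B = A + 1.00·(cos24°, sin24°) = (0.9135, 0.4067)
|BD| = 4.1066
circle(B,4.00) ∩ circle(D,7.00): a=-1.9646, h=3.4843
  candidates: C₊=(-0.6962,4.0685) cross=14.309; C₋=(-1.3864,-2.8659) cross=-14.309
  mode + wants cross > 0 → take C=(-0.6962,4.0685) (cross=14.309)
ex = (C−B)/|BC| = (-0.4024,0.9154); ey = (-0.9154,-0.4024)
P = B + 3.32·ex + -2.24·ey = (1.6280,4.3475)

1.63 4.35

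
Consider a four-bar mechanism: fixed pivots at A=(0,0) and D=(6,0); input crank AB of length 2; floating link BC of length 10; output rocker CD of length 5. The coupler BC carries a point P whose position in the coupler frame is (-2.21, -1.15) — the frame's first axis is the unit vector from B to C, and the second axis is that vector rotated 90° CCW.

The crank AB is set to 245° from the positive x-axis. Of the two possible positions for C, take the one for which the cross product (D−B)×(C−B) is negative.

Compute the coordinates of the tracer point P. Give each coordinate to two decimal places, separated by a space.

A=(0,0), D=(6.00,0)
B = A + 2.00·(cos245°, sin245°) = (-0.8452, -1.8126)
|BD| = 7.0812
circle(B,10.00) ∩ circle(D,5.00): a=8.8363, h=4.6818
  candidates: C₊=(6.4982,4.9751) cross=33.153; C₋=(8.8951,-4.0766) cross=-33.153
  mode - wants cross < 0 → take C=(8.8951,-4.0766) (cross=-33.153)
ex = (C−B)/|BC| = (0.9740,-0.2264); ey = (0.2264,0.9740)
P = B + -2.21·ex + -1.15·ey = (-3.2582,-2.4324)

-3.26 -2.43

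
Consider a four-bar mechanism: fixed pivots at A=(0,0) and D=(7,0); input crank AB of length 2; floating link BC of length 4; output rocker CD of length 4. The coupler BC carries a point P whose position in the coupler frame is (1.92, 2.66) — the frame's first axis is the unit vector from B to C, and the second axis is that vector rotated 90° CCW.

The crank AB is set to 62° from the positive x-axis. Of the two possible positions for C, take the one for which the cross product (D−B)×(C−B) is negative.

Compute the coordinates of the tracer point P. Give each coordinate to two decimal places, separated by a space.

4.22 1.77

A=(0,0), D=(7.00,0)
B = A + 2.00·(cos62°, sin62°) = (0.9389, 1.7659)
|BD| = 6.3131
circle(B,4.00) ∩ circle(D,4.00): a=3.1565, h=2.4569
  candidates: C₊=(4.6567,3.2418) cross=15.510; C₋=(3.2822,-1.4759) cross=-15.510
  mode - wants cross < 0 → take C=(3.2822,-1.4759) (cross=-15.510)
ex = (C−B)/|BC| = (0.5858,-0.8104); ey = (0.8104,0.5858)
P = B + 1.92·ex + 2.66·ey = (4.2195,1.7681)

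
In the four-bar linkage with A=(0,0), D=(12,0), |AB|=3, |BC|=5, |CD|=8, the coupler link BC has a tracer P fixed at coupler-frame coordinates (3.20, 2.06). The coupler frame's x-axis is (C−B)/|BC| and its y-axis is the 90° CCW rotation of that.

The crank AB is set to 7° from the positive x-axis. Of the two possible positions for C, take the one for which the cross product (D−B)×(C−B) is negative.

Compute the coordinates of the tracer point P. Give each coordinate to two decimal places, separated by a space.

A=(0,0), D=(12.00,0)
B = A + 3.00·(cos7°, sin7°) = (2.9776, 0.3656)
|BD| = 9.0298
circle(B,5.00) ∩ circle(D,8.00): a=2.3554, h=4.4105
  candidates: C₊=(5.5096,4.6771) cross=39.826; C₋=(5.1525,-4.1366) cross=-39.826
  mode - wants cross < 0 → take C=(5.1525,-4.1366) (cross=-39.826)
ex = (C−B)/|BC| = (0.4350,-0.9004); ey = (0.9004,0.4350)
P = B + 3.20·ex + 2.06·ey = (6.2245,-1.6198)

6.22 -1.62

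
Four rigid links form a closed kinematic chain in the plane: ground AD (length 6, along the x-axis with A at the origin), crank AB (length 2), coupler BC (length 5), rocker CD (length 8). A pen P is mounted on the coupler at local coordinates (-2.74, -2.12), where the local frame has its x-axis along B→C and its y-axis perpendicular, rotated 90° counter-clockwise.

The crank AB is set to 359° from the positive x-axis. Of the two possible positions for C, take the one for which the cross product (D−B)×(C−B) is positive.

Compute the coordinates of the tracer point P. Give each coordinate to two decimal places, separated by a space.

5.32 -1.03

A=(0,0), D=(6.00,0)
B = A + 2.00·(cos359°, sin359°) = (1.9997, -0.0349)
|BD| = 4.0005
circle(B,5.00) ∩ circle(D,8.00): a=-2.8742, h=4.0913
  candidates: C₊=(-0.9101,4.0312) cross=16.367; C₋=(-0.8387,-4.1511) cross=-16.367
  mode + wants cross > 0 → take C=(-0.9101,4.0312) (cross=16.367)
ex = (C−B)/|BC| = (-0.5820,0.8132); ey = (-0.8132,-0.5820)
P = B + -2.74·ex + -2.12·ey = (5.3183,-1.0294)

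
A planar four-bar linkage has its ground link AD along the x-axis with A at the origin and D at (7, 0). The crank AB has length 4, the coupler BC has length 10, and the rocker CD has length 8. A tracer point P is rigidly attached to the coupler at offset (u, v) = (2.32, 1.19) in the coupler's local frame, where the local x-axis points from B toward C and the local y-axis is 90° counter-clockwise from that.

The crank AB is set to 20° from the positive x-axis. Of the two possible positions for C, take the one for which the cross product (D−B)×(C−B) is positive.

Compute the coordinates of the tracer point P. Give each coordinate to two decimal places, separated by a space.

5.41 3.39

A=(0,0), D=(7.00,0)
B = A + 4.00·(cos20°, sin20°) = (3.7588, 1.3681)
|BD| = 3.5181
circle(B,10.00) ∩ circle(D,8.00): a=6.8754, h=7.2614
  candidates: C₊=(12.9168,5.3844) cross=25.547; C₋=(7.2693,-7.9955) cross=-25.547
  mode + wants cross > 0 → take C=(12.9168,5.3844) (cross=25.547)
ex = (C−B)/|BC| = (0.9158,0.4016); ey = (-0.4016,0.9158)
P = B + 2.32·ex + 1.19·ey = (5.4055,3.3897)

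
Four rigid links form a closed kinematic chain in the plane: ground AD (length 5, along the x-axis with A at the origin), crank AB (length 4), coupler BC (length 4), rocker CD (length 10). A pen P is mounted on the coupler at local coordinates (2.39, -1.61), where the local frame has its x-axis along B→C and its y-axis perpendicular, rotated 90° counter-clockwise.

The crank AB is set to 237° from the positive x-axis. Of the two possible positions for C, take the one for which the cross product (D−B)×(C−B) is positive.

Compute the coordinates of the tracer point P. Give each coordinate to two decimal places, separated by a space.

-2.71 -0.52

A=(0,0), D=(5.00,0)
B = A + 4.00·(cos237°, sin237°) = (-2.1786, -3.3547)
|BD| = 7.9237
circle(B,4.00) ∩ circle(D,10.00): a=-1.3387, h=3.7693
  candidates: C₊=(-4.9872,-0.5066) cross=29.867; C₋=(-1.7955,-7.3363) cross=-29.867
  mode + wants cross > 0 → take C=(-4.9872,-0.5066) (cross=29.867)
ex = (C−B)/|BC| = (-0.7022,0.7120); ey = (-0.7120,-0.7022)
P = B + 2.39·ex + -1.61·ey = (-2.7103,-0.5225)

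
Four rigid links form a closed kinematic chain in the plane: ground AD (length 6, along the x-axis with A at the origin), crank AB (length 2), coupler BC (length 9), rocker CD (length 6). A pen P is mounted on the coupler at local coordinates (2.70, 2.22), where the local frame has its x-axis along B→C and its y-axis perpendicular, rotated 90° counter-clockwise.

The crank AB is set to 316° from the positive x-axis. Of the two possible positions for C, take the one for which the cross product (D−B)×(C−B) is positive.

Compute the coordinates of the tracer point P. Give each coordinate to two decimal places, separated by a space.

1.18 2.10

A=(0,0), D=(6.00,0)
B = A + 2.00·(cos316°, sin316°) = (1.4387, -1.3893)
|BD| = 4.7682
circle(B,9.00) ∩ circle(D,6.00): a=7.1029, h=5.5272
  candidates: C₊=(6.6229,5.9676) cross=26.355; C₋=(9.8438,-4.6071) cross=-26.355
  mode + wants cross > 0 → take C=(6.6229,5.9676) (cross=26.355)
ex = (C−B)/|BC| = (0.5760,0.8174); ey = (-0.8174,0.5760)
P = B + 2.70·ex + 2.22·ey = (1.1792,2.0965)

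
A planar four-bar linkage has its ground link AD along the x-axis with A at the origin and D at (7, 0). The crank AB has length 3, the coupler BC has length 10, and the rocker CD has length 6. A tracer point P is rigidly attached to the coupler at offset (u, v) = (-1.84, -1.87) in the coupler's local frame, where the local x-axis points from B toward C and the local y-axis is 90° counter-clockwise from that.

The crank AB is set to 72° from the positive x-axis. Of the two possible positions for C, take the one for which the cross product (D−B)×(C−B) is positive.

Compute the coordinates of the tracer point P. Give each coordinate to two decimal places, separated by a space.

-0.54 0.68

A=(0,0), D=(7.00,0)
B = A + 3.00·(cos72°, sin72°) = (0.9271, 2.8532)
|BD| = 6.7098
circle(B,10.00) ∩ circle(D,6.00): a=8.1240, h=5.8309
  candidates: C₊=(10.7595,4.6761) cross=39.124; C₋=(5.8006,-5.8789) cross=-39.124
  mode + wants cross > 0 → take C=(10.7595,4.6761) (cross=39.124)
ex = (C−B)/|BC| = (0.9832,0.1823); ey = (-0.1823,0.9832)
P = B + -1.84·ex + -1.87·ey = (-0.5412,0.6791)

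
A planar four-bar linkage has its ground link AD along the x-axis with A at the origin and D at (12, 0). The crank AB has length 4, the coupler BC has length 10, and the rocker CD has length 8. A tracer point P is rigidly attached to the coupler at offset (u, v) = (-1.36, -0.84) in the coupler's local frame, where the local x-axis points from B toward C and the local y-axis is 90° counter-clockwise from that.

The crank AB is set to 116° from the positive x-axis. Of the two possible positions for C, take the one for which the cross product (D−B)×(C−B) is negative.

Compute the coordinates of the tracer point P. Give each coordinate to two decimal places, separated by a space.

A=(0,0), D=(12.00,0)
B = A + 4.00·(cos116°, sin116°) = (-1.7535, 3.5952)
|BD| = 14.2156
circle(B,10.00) ∩ circle(D,8.00): a=8.3740, h=5.4659
  candidates: C₊=(7.7306,6.7655) cross=77.701; C₋=(4.9660,-3.8108) cross=-77.701
  mode - wants cross < 0 → take C=(4.9660,-3.8108) (cross=-77.701)
ex = (C−B)/|BC| = (0.6719,-0.7406); ey = (0.7406,0.6719)
P = B + -1.36·ex + -0.84·ey = (-3.2894,4.0380)

-3.29 4.04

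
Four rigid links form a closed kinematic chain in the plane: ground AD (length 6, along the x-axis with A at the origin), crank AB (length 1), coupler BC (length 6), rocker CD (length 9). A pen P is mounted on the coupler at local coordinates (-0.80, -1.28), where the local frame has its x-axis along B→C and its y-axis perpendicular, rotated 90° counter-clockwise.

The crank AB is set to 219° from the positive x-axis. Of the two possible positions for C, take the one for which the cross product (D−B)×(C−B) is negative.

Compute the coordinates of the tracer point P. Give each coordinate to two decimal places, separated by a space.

-2.14 0.03

A=(0,0), D=(6.00,0)
B = A + 1.00·(cos219°, sin219°) = (-0.7771, -0.6293)
|BD| = 6.8063
circle(B,6.00) ∩ circle(D,9.00): a=0.0974, h=5.9992
  candidates: C₊=(-1.2349,5.3532) cross=40.832; C₋=(-0.1255,-6.5938) cross=-40.832
  mode - wants cross < 0 → take C=(-0.1255,-6.5938) (cross=-40.832)
ex = (C−B)/|BC| = (0.1086,-0.9941); ey = (0.9941,0.1086)
P = B + -0.80·ex + -1.28·ey = (-2.1365,0.0269)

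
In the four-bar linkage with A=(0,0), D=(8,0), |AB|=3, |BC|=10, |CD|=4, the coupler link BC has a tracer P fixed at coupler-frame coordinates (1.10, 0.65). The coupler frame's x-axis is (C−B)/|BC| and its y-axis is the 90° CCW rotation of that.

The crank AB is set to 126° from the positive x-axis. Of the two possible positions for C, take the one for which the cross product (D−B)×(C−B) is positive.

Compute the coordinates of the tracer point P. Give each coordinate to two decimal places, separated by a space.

-0.78 3.24

A=(0,0), D=(8.00,0)
B = A + 3.00·(cos126°, sin126°) = (-1.7634, 2.4271)
|BD| = 10.0605
circle(B,10.00) ∩ circle(D,4.00): a=9.2050, h=3.9074
  candidates: C₊=(8.1124,3.9984) cross=39.311; C₋=(6.2271,-3.5856) cross=-39.311
  mode + wants cross > 0 → take C=(8.1124,3.9984) (cross=39.311)
ex = (C−B)/|BC| = (0.9876,0.1571); ey = (-0.1571,0.9876)
P = B + 1.10·ex + 0.65·ey = (-0.7792,3.2418)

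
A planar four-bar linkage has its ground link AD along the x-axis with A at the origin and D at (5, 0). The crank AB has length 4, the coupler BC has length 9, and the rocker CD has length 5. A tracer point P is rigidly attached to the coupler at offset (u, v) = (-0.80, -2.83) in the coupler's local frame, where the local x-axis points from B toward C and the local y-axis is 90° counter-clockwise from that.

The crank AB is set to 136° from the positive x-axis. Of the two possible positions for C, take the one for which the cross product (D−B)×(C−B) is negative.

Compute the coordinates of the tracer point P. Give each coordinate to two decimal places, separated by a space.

A=(0,0), D=(5.00,0)
B = A + 4.00·(cos136°, sin136°) = (-2.8774, 2.7786)
|BD| = 8.3531
circle(B,9.00) ∩ circle(D,5.00): a=7.5286, h=4.9316
  candidates: C₊=(5.8630,4.9250) cross=41.194; C₋=(2.5820,-4.3765) cross=-41.194
  mode - wants cross < 0 → take C=(2.5820,-4.3765) (cross=-41.194)
ex = (C−B)/|BC| = (0.6066,-0.7950); ey = (0.7950,0.6066)
P = B + -0.80·ex + -2.83·ey = (-5.6125,1.6980)

-5.61 1.70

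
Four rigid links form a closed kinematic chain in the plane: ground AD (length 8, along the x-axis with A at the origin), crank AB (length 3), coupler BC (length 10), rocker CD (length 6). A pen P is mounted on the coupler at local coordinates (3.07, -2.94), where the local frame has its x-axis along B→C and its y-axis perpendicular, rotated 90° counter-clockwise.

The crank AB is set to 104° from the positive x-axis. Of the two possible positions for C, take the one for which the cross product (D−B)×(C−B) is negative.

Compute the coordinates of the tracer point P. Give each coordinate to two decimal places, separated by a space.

A=(0,0), D=(8.00,0)
B = A + 3.00·(cos104°, sin104°) = (-0.7258, 2.9109)
|BD| = 9.1985
circle(B,10.00) ∩ circle(D,6.00): a=8.0781, h=5.8945
  candidates: C₊=(8.8025,5.9461) cross=54.220; C₋=(5.0718,-5.2370) cross=-54.220
  mode - wants cross < 0 → take C=(5.0718,-5.2370) (cross=-54.220)
ex = (C−B)/|BC| = (0.5798,-0.8148); ey = (0.8148,0.5798)
P = B + 3.07·ex + -2.94·ey = (-1.3414,-1.2950)

-1.34 -1.30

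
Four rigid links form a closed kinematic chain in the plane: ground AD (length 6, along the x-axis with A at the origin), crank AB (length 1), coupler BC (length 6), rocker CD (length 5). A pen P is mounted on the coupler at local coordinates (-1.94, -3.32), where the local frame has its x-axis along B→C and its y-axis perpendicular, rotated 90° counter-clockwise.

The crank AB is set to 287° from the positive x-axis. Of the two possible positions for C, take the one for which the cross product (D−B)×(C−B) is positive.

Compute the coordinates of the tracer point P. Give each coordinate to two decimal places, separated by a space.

A=(0,0), D=(6.00,0)
B = A + 1.00·(cos287°, sin287°) = (0.2924, -0.9563)
|BD| = 5.7872
circle(B,6.00) ∩ circle(D,5.00): a=3.8440, h=4.6069
  candidates: C₊=(3.3222,4.2225) cross=26.661; C₋=(4.8448,-4.8647) cross=-26.661
  mode + wants cross > 0 → take C=(3.3222,4.2225) (cross=26.661)
ex = (C−B)/|BC| = (0.5050,0.8631); ey = (-0.8631,0.5050)
P = B + -1.94·ex + -3.32·ey = (2.1783,-4.3073)

2.18 -4.31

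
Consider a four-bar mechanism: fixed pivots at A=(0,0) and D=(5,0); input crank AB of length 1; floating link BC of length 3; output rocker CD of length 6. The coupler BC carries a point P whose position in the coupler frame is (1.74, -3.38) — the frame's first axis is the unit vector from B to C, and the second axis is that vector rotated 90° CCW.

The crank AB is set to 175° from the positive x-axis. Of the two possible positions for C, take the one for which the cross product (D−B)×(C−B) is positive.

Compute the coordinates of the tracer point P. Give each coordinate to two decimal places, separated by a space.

2.72 0.88

A=(0,0), D=(5.00,0)
B = A + 1.00·(cos175°, sin175°) = (-0.9962, 0.0872)
|BD| = 5.9968
circle(B,3.00) ∩ circle(D,6.00): a=0.7472, h=2.9055
  candidates: C₊=(-0.2068,2.9814) cross=17.424; C₋=(-0.2913,-2.8289) cross=-17.424
  mode + wants cross > 0 → take C=(-0.2068,2.9814) (cross=17.424)
ex = (C−B)/|BC| = (0.2631,0.9648); ey = (-0.9648,0.2631)
P = B + 1.74·ex + -3.38·ey = (2.7225,0.8765)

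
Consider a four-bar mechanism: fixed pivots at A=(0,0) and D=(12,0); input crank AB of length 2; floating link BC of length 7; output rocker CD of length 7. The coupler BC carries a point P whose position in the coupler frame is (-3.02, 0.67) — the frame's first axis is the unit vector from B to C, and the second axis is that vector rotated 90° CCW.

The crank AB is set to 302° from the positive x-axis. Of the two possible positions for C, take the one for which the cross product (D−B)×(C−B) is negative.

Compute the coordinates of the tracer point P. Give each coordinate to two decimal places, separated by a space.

-1.26 0.35

A=(0,0), D=(12.00,0)
B = A + 2.00·(cos302°, sin302°) = (1.0598, -1.6961)
|BD| = 11.0709
circle(B,7.00) ∩ circle(D,7.00): a=5.5354, h=4.2847
  candidates: C₊=(5.8735,3.3861) cross=47.436; C₋=(7.1864,-5.0822) cross=-47.436
  mode - wants cross < 0 → take C=(7.1864,-5.0822) (cross=-47.436)
ex = (C−B)/|BC| = (0.8752,-0.4837); ey = (0.4837,0.8752)
P = B + -3.02·ex + 0.67·ey = (-1.2592,0.3512)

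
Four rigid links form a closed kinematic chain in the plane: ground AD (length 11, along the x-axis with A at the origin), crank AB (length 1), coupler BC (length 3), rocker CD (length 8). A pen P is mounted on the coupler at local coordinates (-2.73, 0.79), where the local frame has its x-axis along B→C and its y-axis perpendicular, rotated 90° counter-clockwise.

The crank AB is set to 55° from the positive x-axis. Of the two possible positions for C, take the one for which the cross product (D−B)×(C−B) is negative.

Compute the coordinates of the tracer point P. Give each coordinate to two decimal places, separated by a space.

-1.23 3.01

A=(0,0), D=(11.00,0)
B = A + 1.00·(cos55°, sin55°) = (0.5736, 0.8192)
|BD| = 10.4586
circle(B,3.00) ∩ circle(D,8.00): a=2.5998, h=1.4969
  candidates: C₊=(3.2827,2.1078) cross=15.656; C₋=(3.0482,-0.8768) cross=-15.656
  mode - wants cross < 0 → take C=(3.0482,-0.8768) (cross=-15.656)
ex = (C−B)/|BC| = (0.8249,-0.5653); ey = (0.5653,0.8249)
P = B + -2.73·ex + 0.79·ey = (-1.2317,3.0141)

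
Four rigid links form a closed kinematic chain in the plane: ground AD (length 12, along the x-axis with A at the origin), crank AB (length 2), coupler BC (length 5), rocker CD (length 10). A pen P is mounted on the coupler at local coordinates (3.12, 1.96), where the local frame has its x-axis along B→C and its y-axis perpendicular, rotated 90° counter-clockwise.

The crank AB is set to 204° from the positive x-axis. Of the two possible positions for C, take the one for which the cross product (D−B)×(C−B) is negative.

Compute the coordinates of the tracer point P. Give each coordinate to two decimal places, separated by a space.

A=(0,0), D=(12.00,0)
B = A + 2.00·(cos204°, sin204°) = (-1.8271, -0.8135)
|BD| = 13.8510
circle(B,5.00) ∩ circle(D,10.00): a=4.2181, h=2.6847
  candidates: C₊=(2.2261,2.1143) cross=37.186; C₋=(2.5414,-3.2458) cross=-37.186
  mode - wants cross < 0 → take C=(2.5414,-3.2458) (cross=-37.186)
ex = (C−B)/|BC| = (0.8737,-0.4865); ey = (0.4865,0.8737)
P = B + 3.12·ex + 1.96·ey = (1.8523,-0.6188)

1.85 -0.62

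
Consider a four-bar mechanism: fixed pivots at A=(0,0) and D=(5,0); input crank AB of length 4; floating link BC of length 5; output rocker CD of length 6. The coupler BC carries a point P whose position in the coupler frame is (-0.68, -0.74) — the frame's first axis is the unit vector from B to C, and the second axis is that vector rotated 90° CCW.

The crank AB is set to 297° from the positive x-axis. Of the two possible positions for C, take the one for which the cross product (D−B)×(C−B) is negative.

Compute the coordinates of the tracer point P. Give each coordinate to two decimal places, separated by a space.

A=(0,0), D=(5.00,0)
B = A + 4.00·(cos297°, sin297°) = (1.8160, -3.5640)
|BD| = 4.7792
circle(B,5.00) ∩ circle(D,6.00): a=1.2388, h=4.8441
  candidates: C₊=(-0.9712,0.5871) cross=23.151; C₋=(6.2537,-5.8676) cross=-23.151
  mode - wants cross < 0 → take C=(6.2537,-5.8676) (cross=-23.151)
ex = (C−B)/|BC| = (0.8876,-0.4607); ey = (0.4607,0.8876)
P = B + -0.68·ex + -0.74·ey = (0.8715,-3.9075)

0.87 -3.91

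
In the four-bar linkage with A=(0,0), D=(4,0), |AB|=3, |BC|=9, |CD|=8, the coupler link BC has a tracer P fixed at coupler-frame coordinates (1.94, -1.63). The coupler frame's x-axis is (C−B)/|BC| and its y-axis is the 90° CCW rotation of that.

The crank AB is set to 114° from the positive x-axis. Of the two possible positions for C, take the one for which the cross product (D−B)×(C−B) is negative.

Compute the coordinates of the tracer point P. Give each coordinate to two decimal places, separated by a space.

A=(0,0), D=(4.00,0)
B = A + 3.00·(cos114°, sin114°) = (-1.2202, 2.7406)
|BD| = 5.8959
circle(B,9.00) ∩ circle(D,8.00): a=4.3896, h=7.8569
  candidates: C₊=(6.3185,7.6567) cross=46.324; C₋=(-0.9858,-6.2563) cross=-46.324
  mode - wants cross < 0 → take C=(-0.9858,-6.2563) (cross=-46.324)
ex = (C−B)/|BC| = (0.0260,-0.9997); ey = (0.9997,0.0260)
P = B + 1.94·ex + -1.63·ey = (-2.7991,0.7588)

-2.80 0.76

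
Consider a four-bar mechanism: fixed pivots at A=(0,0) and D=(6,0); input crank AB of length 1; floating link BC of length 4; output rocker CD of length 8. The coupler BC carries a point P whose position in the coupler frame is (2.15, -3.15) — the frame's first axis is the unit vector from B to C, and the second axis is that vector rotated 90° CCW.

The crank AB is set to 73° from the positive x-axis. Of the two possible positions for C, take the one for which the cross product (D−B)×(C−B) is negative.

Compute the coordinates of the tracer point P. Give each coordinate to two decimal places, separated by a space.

A=(0,0), D=(6.00,0)
B = A + 1.00·(cos73°, sin73°) = (0.2924, 0.9563)
|BD| = 5.7872
circle(B,4.00) ∩ circle(D,8.00): a=-1.2535, h=3.7985
  candidates: C₊=(-0.3162,4.9097) cross=21.983; C₋=(-1.5716,-2.5829) cross=-21.983
  mode - wants cross < 0 → take C=(-1.5716,-2.5829) (cross=-21.983)
ex = (C−B)/|BC| = (-0.4660,-0.8848); ey = (0.8848,-0.4660)
P = B + 2.15·ex + -3.15·ey = (-3.4966,0.5219)

-3.50 0.52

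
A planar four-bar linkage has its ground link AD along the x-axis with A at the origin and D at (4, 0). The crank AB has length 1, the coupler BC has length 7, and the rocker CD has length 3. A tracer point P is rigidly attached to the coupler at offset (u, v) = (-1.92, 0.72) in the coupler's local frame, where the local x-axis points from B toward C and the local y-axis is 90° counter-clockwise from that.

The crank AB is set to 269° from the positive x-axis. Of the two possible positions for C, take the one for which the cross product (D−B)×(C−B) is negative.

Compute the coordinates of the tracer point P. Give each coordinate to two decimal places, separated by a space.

A=(0,0), D=(4.00,0)
B = A + 1.00·(cos269°, sin269°) = (-0.0175, -0.9998)
|BD| = 4.1400
circle(B,7.00) ∩ circle(D,3.00): a=6.9009, h=1.1736
  candidates: C₊=(6.3958,1.8057) cross=4.859; C₋=(6.9626,-0.4721) cross=-4.859
  mode - wants cross < 0 → take C=(6.9626,-0.4721) (cross=-4.859)
ex = (C−B)/|BC| = (0.9972,0.0754); ey = (-0.0754,0.9972)
P = B + -1.92·ex + 0.72·ey = (-1.9863,-0.4267)

-1.99 -0.43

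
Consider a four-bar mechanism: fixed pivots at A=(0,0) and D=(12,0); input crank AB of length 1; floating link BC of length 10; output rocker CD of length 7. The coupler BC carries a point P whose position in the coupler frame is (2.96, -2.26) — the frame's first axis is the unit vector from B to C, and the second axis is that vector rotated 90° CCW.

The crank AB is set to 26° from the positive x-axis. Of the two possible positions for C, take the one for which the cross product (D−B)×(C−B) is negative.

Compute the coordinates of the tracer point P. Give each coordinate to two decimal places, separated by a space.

A=(0,0), D=(12.00,0)
B = A + 1.00·(cos26°, sin26°) = (0.8988, 0.4384)
|BD| = 11.1099
circle(B,10.00) ∩ circle(D,7.00): a=7.8502, h=6.1947
  candidates: C₊=(8.9873,6.3185) cross=68.822; C₋=(8.4984,-6.0613) cross=-68.822
  mode - wants cross < 0 → take C=(8.4984,-6.0613) (cross=-68.822)
ex = (C−B)/|BC| = (0.7600,-0.6500); ey = (0.6500,0.7600)
P = B + 2.96·ex + -2.26·ey = (1.6794,-3.2030)

1.68 -3.20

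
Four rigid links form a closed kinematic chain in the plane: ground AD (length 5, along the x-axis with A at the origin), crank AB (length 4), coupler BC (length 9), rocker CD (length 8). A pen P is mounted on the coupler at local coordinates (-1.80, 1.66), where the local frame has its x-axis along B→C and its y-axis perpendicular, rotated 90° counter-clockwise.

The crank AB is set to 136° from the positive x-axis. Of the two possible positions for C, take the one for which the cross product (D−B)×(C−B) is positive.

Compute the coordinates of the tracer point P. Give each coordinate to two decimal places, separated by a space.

-5.31 3.09

A=(0,0), D=(5.00,0)
B = A + 4.00·(cos136°, sin136°) = (-2.8774, 2.7786)
|BD| = 8.3531
circle(B,9.00) ∩ circle(D,8.00): a=5.1941, h=7.3499
  candidates: C₊=(4.4659,7.9822) cross=61.394; C₋=(-0.4240,-5.8805) cross=-61.394
  mode + wants cross > 0 → take C=(4.4659,7.9822) (cross=61.394)
ex = (C−B)/|BC| = (0.8159,0.5782); ey = (-0.5782,0.8159)
P = B + -1.80·ex + 1.66·ey = (-5.3058,3.0924)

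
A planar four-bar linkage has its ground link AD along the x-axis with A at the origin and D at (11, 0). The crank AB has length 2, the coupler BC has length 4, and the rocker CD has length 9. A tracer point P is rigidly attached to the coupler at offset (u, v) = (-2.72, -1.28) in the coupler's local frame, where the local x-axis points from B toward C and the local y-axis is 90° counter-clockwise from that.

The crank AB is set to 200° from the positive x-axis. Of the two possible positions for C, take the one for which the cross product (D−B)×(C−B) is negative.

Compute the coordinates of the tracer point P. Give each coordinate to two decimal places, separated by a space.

A=(0,0), D=(11.00,0)
B = A + 2.00·(cos200°, sin200°) = (-1.8794, -0.6840)
|BD| = 12.8975
circle(B,4.00) ∩ circle(D,9.00): a=3.9289, h=0.7508
  candidates: C₊=(2.0042,0.2741) cross=9.683; C₋=(2.0838,-1.2254) cross=-9.683
  mode - wants cross < 0 → take C=(2.0838,-1.2254) (cross=-9.683)
ex = (C−B)/|BC| = (0.9908,-0.1353); ey = (0.1353,0.9908)
P = B + -2.72·ex + -1.28·ey = (-4.7476,-1.5841)

-4.75 -1.58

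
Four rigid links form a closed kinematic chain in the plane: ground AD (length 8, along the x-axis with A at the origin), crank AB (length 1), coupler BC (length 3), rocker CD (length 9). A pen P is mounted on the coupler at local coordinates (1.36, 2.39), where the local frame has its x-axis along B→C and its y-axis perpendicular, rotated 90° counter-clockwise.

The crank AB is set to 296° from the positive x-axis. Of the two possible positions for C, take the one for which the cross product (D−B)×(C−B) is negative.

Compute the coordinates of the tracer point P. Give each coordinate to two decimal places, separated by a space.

2.52 -2.69

A=(0,0), D=(8.00,0)
B = A + 1.00·(cos296°, sin296°) = (0.4384, -0.8988)
|BD| = 7.6149
circle(B,3.00) ∩ circle(D,9.00): a=-0.9202, h=2.8554
  candidates: C₊=(-0.8124,1.8280) cross=21.743; C₋=(-0.1383,-3.8428) cross=-21.743
  mode - wants cross < 0 → take C=(-0.1383,-3.8428) (cross=-21.743)
ex = (C−B)/|BC| = (-0.1922,-0.9813); ey = (0.9813,-0.1922)
P = B + 1.36·ex + 2.39·ey = (2.5224,-2.6929)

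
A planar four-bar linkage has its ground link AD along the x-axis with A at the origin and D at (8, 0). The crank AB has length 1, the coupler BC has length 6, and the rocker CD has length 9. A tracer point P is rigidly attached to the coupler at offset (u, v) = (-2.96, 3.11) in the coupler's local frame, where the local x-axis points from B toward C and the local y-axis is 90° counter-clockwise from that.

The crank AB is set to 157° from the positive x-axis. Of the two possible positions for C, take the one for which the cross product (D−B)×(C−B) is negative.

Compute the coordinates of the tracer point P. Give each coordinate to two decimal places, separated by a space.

A=(0,0), D=(8.00,0)
B = A + 1.00·(cos157°, sin157°) = (-0.9205, 0.3907)
|BD| = 8.9291
circle(B,6.00) ∩ circle(D,9.00): a=1.9447, h=5.6761
  candidates: C₊=(1.2707,5.9763) cross=50.682; C₋=(0.7739,-5.3650) cross=-50.682
  mode - wants cross < 0 → take C=(0.7739,-5.3650) (cross=-50.682)
ex = (C−B)/|BC| = (0.2824,-0.9593); ey = (0.9593,0.2824)
P = B + -2.96·ex + 3.11·ey = (1.2270,4.1085)

1.23 4.11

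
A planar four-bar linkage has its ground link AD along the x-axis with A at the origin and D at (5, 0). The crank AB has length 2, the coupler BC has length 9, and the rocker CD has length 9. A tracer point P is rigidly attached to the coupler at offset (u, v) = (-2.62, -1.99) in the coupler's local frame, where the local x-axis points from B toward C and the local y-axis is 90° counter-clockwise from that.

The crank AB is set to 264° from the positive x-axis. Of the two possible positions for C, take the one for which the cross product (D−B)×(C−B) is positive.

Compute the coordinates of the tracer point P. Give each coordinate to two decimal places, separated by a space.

A=(0,0), D=(5.00,0)
B = A + 2.00·(cos264°, sin264°) = (-0.2091, -1.9890)
|BD| = 5.5759
circle(B,9.00) ∩ circle(D,9.00): a=2.7879, h=8.5573
  candidates: C₊=(-0.6571,6.9998) cross=47.715; C₋=(5.4480,-8.9888) cross=-47.715
  mode + wants cross > 0 → take C=(-0.6571,6.9998) (cross=47.715)
ex = (C−B)/|BC| = (-0.0498,0.9988); ey = (-0.9988,-0.0498)
P = B + -2.62·ex + -1.99·ey = (1.9089,-4.5067)

1.91 -4.51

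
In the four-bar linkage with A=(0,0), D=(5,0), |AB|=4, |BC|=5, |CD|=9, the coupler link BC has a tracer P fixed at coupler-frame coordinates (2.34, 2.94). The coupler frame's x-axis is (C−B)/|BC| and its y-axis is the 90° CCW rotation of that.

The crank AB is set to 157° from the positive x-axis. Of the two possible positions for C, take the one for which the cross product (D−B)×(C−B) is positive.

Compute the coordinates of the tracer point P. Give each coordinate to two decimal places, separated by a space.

A=(0,0), D=(5.00,0)
B = A + 4.00·(cos157°, sin157°) = (-3.6820, 1.5629)
|BD| = 8.8216
circle(B,5.00) ∩ circle(D,9.00): a=1.2368, h=4.8446
  candidates: C₊=(-1.6065,6.1118) cross=42.737; C₋=(-3.3232,-3.4242) cross=-42.737
  mode + wants cross > 0 → take C=(-1.6065,6.1118) (cross=42.737)
ex = (C−B)/|BC| = (0.4151,0.9098); ey = (-0.9098,0.4151)
P = B + 2.34·ex + 2.94·ey = (-5.3854,4.9122)

-5.39 4.91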